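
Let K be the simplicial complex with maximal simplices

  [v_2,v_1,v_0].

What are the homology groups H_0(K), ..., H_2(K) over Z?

H_0 = Z,  H_1 = 0,  H_2 = 0.

Order the vertices as v_0 < v_1 < v_2. Listing each simplex with vertices in this order, K has dimension 2 with simplices:

  0-simplices (3): [v_0], [v_1], [v_2]
  1-simplices (3): [v_0,v_1], [v_0,v_2], [v_1,v_2]
  2-simplices (1): [v_0,v_1,v_2]

so the chain groups are C_0 ≅ Z^3, C_1 ≅ Z^3, C_2 ≅ Z^1.

The boundary map ∂_1: C_1 → C_0 is given by ∂[p,q] = [q] − [p]. For instance
  ∂[v_0,v_2] = [v_2] − [v_0].
The resulting 3×3 matrix has rank 2, and its Smith normal form has invariant factors (1,1).

Boundary ∂_2: C_2 → C_1 sends each 2-simplex [p,q,r] to [q,r] − [p,r] + [p,q]. For instance
  ∂[v_0,v_1,v_2] = [v_1,v_2] − [v_0,v_2] + [v_0,v_1].
As a 3×1 matrix over Z this has rank 1, with invariant factors (1).

Computing H_k = (kernel of ∂_k) / (image of ∂_{k+1}):

  H_0: rank C_0 − rank ∂_1 = 3 − 2 = 1, and the invariant factors of ∂_1 are all 1, so H_0 = Z.
  H_1: rank ker ∂_1 − rank ∂_2 = (3 − 2) − 1 = 0, and the invariant factors of ∂_2 are all 1, so H_1 = 0.
  H_2: rank ker ∂_2 − rank ∂_3 = (1 − 1) − 0 = 0, and there is no ∂_3, so H_2 = 0.

As a check, the Euler characteristic is 3 − 3 + 1 = 1, which agrees with 1 − 0 + 0 = 1.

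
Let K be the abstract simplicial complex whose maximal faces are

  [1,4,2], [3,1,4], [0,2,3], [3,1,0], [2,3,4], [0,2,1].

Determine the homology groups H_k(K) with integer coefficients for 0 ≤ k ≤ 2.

We work with the vertex ordering 0 < 1 < 2 < 3 < 4. The simplices of K, each written with vertices in increasing order, are:

  0-simplices (5): [0], [1], [2], [3], [4]
  1-simplices (9): [0,1], [0,2], [0,3], [1,2], [1,3], [1,4], [2,3], [2,4], [3,4]
  2-simplices (6): [0,1,2], [0,1,3], [0,2,3], [1,2,4], [1,3,4], [2,3,4]

Hence C_0 ≅ Z^5, C_1 ≅ Z^9, C_2 ≅ Z^6.

The boundary map ∂_1: C_1 → C_0 is given by ∂[p,q] = [q] − [p]. For instance
  ∂[0,3] = [3] − [0].
As a 5×9 matrix over Z this has rank 4, with invariant factors (1,1,1,1).

Boundary ∂_2: C_2 → C_1 sends each 2-simplex [p,q,r] to [q,r] − [p,r] + [p,q]. For instance
  ∂[0,1,2] = [1,2] − [0,2] + [0,1],
  ∂[0,2,3] = [2,3] − [0,3] + [0,2].
The 9×6 boundary matrix has rank 5 and Smith normal form diag(1,1,1,1,1).

Computing H_k = (kernel of ∂_k) / (image of ∂_{k+1}):

  H_0: rank C_0 − rank ∂_1 = 5 − 4 = 1, and the invariant factors of ∂_1 are all 1, so H_0 ≅ Z.
  H_1: rank ker ∂_1 − rank ∂_2 = (9 − 4) − 5 = 0, and the invariant factors of ∂_2 are all 1, so H_1 ≅ 0.
  H_2: rank ker ∂_2 − rank ∂_3 = (6 − 5) − 0 = 1, and there is no ∂_3, so H_2 ≅ Z.

(K is a triangulation of the 2-sphere S^2.)

H_0 = Z,  H_1 = 0,  H_2 = Z.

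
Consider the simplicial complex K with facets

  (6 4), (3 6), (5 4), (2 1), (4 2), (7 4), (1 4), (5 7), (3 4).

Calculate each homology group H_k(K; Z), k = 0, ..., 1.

Take the total order 1 < 2 < 3 < 4 < 5 < 6 < 7 on the vertex set. Then K (dimension 1) consists of the simplices:

  0-simplices (7): [1], [2], [3], [4], [5], [6], [7]
  1-simplices (9): [1,2], [1,4], [2,4], [3,4], [3,6], [4,5], [4,6], [4,7], [5,7]

giving chain groups C_0 ≅ Z^7, C_1 ≅ Z^9.

∂_1: C_1 → C_0 sends each edge [p,q] (with p < q) to q − p. For instance
  ∂[2,4] = [4] − [2].
The resulting 7×9 matrix has rank 6, and its Smith normal form has invariant factors (1,1,1,1,1,1).

Reading off H_k = ker ∂_k / im ∂_{k+1}:

  H_0: rank C_0 − rank ∂_1 = 7 − 6 = 1, and the invariant factors of ∂_1 are all 1, so H_0 ≅ Z.
  H_1: rank ker ∂_1 − rank ∂_2 = (9 − 6) − 0 = 3, and there is no ∂_2, so H_1 ≅ Z^3.

(K is a triangulation of a wedge of 3 circles.)

H_0 ≅ Z,  H_1 ≅ Z^3.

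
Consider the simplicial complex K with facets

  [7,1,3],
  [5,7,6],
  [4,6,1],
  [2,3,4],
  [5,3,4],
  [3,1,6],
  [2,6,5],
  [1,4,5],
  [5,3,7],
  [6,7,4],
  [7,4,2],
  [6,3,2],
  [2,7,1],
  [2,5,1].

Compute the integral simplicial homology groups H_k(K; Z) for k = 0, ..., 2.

Order the vertices as 1 < 2 < 3 < 4 < 5 < 6 < 7. Listing each simplex with vertices in this order, K has dimension 2 with simplices:

  0-simplices (7): [1], [2], [3], [4], [5], [6], [7]
  1-simplices (21): [1,2], [1,3], [1,4], [1,5], [1,6], [1,7], [2,3], [2,4], [2,5], [2,6], [2,7], [3,4], [3,5], [3,6], [3,7], [4,5], [4,6], [4,7], [5,6], [5,7], [6,7]
  2-simplices (14): [1,2,5], [1,2,7], [1,3,6], [1,3,7], [1,4,5], [1,4,6], [2,3,4], [2,3,6], [2,4,7], [2,5,6], [3,4,5], [3,5,7], [4,6,7], [5,6,7]

giving chain groups C_0 ≅ Z^7, C_1 ≅ Z^21, C_2 ≅ Z^14.

The boundary map ∂_1: C_1 → C_0 maps an edge to its endpoints' difference, ∂[p,q] = q − p. For instance
  ∂[2,7] = [7] − [2].
The resulting 7×21 matrix has rank 6, and its Smith normal form has invariant factors (1,1,1,1,1,1).

Boundary ∂_2: C_2 → C_1 maps a triangle to the signed sum of its edges. For instance
  ∂[1,4,5] = [4,5] − [1,5] + [1,4],
  ∂[4,6,7] = [6,7] − [4,7] + [4,6].
This gives a 21×14 integer matrix of rank 13; reducing to Smith normal form yields diagonal entries (1,1,1,1,1,1,1,1,1,1,1,1,1).

From H_k ≅ ker(∂_k) / im(∂_{k+1}) we obtain:

  H_0: rank C_0 − rank ∂_1 = 7 − 6 = 1, and the invariant factors of ∂_1 are all 1, so H_0 ≅ Z.
  H_1: rank ker ∂_1 − rank ∂_2 = (21 − 6) − 13 = 2, and the invariant factors of ∂_2 are all 1, so H_1 ≅ Z^2.
  H_2: rank ker ∂_2 − rank ∂_3 = (14 − 13) − 0 = 1, and there is no ∂_3, so H_2 ≅ Z.

H_0 ≅ Z,  H_1 ≅ Z^2,  H_2 ≅ Z.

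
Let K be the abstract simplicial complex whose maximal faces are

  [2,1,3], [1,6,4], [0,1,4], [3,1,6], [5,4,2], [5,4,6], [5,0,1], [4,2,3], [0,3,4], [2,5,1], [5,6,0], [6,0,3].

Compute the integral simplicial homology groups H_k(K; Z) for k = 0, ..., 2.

H_0 = Z,  H_1 = Z/2,  H_2 = 0.

Take the total order 0 < 1 < 2 < 3 < 4 < 5 < 6 on the vertex set. Then K (dimension 2) consists of the simplices:

  0-simplices (7): [0], [1], [2], [3], [4], [5], [6]
  1-simplices (18): [0,1], [0,3], [0,4], [0,5], [0,6], [1,2], [1,3], [1,4], [1,5], [1,6], [2,3], [2,4], [2,5], [3,4], [3,6], [4,5], [4,6], [5,6]
  2-simplices (12): [0,1,4], [0,1,5], [0,3,4], [0,3,6], [0,5,6], [1,2,3], [1,2,5], [1,3,6], [1,4,6], [2,3,4], [2,4,5], [4,5,6]

so the chain groups are C_0 ≅ Z^7, C_1 ≅ Z^18, C_2 ≅ Z^12.

The boundary map ∂_1: C_1 → C_0 maps an edge to its endpoints' difference, ∂[p,q] = q − p.
The resulting 7×18 matrix has rank 6, and its Smith normal form has invariant factors (1,1,1,1,1,1).

The boundary map ∂_2: C_2 → C_1 acts by ∂[p,q,r] = [q,r] − [p,r] + [p,q]. For instance
  ∂[0,3,4] = [3,4] − [0,4] + [0,3],
  ∂[2,4,5] = [4,5] − [2,5] + [2,4].
As a 18×12 matrix over Z this has rank 12, with invariant factors (1,1,1,1,1,1,1,1,1,1,1,2).

Now H_k = ker ∂_k / im ∂_{k+1}, so:

  H_0: rank C_0 − rank ∂_1 = 7 − 6 = 1, and the invariant factors of ∂_1 are all 1, so H_0 ≅ Z.
  H_1: rank ker ∂_1 − rank ∂_2 = (18 − 6) − 12 = 0, and ∂_2 has invariant factor 2 > 1, so H_1 ≅ Z/2.
  H_2: rank ker ∂_2 − rank ∂_3 = (12 − 12) − 0 = 0, and there is no ∂_3, so H_2 ≅ 0.

As a check, the Euler characteristic is 7 − 18 + 12 = 1, which agrees with 1 − 0 + 0 = 1.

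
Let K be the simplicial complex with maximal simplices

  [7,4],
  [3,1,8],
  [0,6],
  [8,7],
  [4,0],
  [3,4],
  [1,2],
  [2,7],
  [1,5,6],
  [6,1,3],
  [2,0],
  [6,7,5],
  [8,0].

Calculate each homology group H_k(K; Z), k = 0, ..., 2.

H_0 = Z,  H_1 = Z^6,  H_2 = 0.

Fix the vertex order 0 < 1 < 2 < 3 < 4 < 5 < 6 < 7 < 8 and write every simplex with vertices in increasing order. Then dim K = 2 and the simplices of K are:

  0-simplices (9): [0], [1], [2], [3], [4], [5], [6], [7], [8]
  1-simplices (18): [0,2], [0,4], [0,6], [0,8], [1,2], [1,3], [1,5], [1,6], [1,8], [2,7], [3,4], [3,6], [3,8], [4,7], [5,6], [5,7], [6,7], [7,8]
  2-simplices (4): [1,3,6], [1,3,8], [1,5,6], [5,6,7]

so the chain groups are C_0 ≅ Z^9, C_1 ≅ Z^18, C_2 ≅ Z^4.

∂_1: C_1 → C_0 maps an edge to its endpoints' difference, ∂[p,q] = q − p. For instance
  ∂[5,6] = [6] − [5].
This gives a 9×18 integer matrix of rank 8; reducing to Smith normal form yields diagonal entries (1,1,1,1,1,1,1,1).

The boundary map ∂_2: C_2 → C_1 sends each 2-simplex [p,q,r] to [q,r] − [p,r] + [p,q]. For instance
  ∂[1,5,6] = [5,6] − [1,6] + [1,5],
  ∂[5,6,7] = [6,7] − [5,7] + [5,6].
As a 18×4 matrix over Z this has rank 4, with invariant factors (1,1,1,1).

Computing H_k = (kernel of ∂_k) / (image of ∂_{k+1}):

  H_0: rank C_0 − rank ∂_1 = 9 − 8 = 1, and the invariant factors of ∂_1 are all 1, so H_0 ≅ Z.
  H_1: rank ker ∂_1 − rank ∂_2 = (18 − 8) − 4 = 6, and the invariant factors of ∂_2 are all 1, so H_1 ≅ Z^6.
  H_2: rank ker ∂_2 − rank ∂_3 = (4 − 4) − 0 = 0, and there is no ∂_3, so H_2 ≅ 0.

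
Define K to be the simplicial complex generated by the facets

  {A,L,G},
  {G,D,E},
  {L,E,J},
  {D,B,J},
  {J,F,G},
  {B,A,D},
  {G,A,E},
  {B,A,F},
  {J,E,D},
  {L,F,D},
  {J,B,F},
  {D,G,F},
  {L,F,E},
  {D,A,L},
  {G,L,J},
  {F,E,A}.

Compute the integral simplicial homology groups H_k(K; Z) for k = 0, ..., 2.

Take the total order A < B < D < E < F < G < J < L on the vertex set. Then K (dimension 2) consists of the simplices:

  0-simplices (8): A, B, D, E, F, G, J, L
  1-simplices (24): AB, AD, AE, AF, AG, AL, BD, BF, BJ, DE, DF, DG, DJ, DL, EF, EG, EJ, EL, FG, FJ, FL, GJ, GL, JL
  2-simplices (16): ABD, ABF, ADL, AEF, AEG, AGL, BDJ, BFJ, DEG, DEJ, DFG, DFL, EFL, EJL, FGJ, GJL

giving chain groups C_0 ≅ Z^8, C_1 ≅ Z^24, C_2 ≅ Z^16.

∂_1: C_1 → C_0 is given by ∂[p,q] = [q] − [p]. For instance
  ∂EF = F − E.
This gives a 8×24 integer matrix of rank 7; reducing to Smith normal form yields diagonal entries (1,1,1,1,1,1,1).

∂_2: C_2 → C_1 sends each 2-simplex [p,q,r] to [q,r] − [p,r] + [p,q]. For instance
  ∂AEF = EF − AF + AE,
  ∂ABF = BF − AF + AB.
As a 24×16 matrix over Z this has rank 15, with invariant factors (1,1,1,1,1,1,1,1,1,1,1,1,1,1,1).

Now H_k = ker ∂_k / im ∂_{k+1}, so:

  H_0: rank C_0 − rank ∂_1 = 8 − 7 = 1, and the invariant factors of ∂_1 are all 1, so H_0 ≅ Z.
  H_1: rank ker ∂_1 − rank ∂_2 = (24 − 7) − 15 = 2, and the invariant factors of ∂_2 are all 1, so H_1 ≅ Z^2.
  H_2: rank ker ∂_2 − rank ∂_3 = (16 − 15) − 0 = 1, and there is no ∂_3, so H_2 ≅ Z.

(K is a triangulation of the torus T^2.)

H_0 ≅ Z,  H_1 ≅ Z^2,  H_2 ≅ Z.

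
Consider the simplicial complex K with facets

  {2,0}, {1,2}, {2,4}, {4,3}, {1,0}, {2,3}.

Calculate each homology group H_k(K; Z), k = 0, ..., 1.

Order the vertices as 0 < 1 < 2 < 3 < 4. Listing each simplex with vertices in this order, K has dimension 1 with simplices:

  0-simplices (5): [0], [1], [2], [3], [4]
  1-simplices (6): [0,1], [0,2], [1,2], [2,3], [2,4], [3,4]

giving chain groups C_0 ≅ Z^5, C_1 ≅ Z^6.

∂_1: C_1 → C_0 is given by ∂[p,q] = [q] − [p]. For instance
  ∂[2,3] = [3] − [2].
As a 5×6 matrix over Z this has rank 4, with invariant factors (1,1,1,1).

Now H_k = ker ∂_k / im ∂_{k+1}, so:

  H_0: rank C_0 − rank ∂_1 = 5 − 4 = 1, and the invariant factors of ∂_1 are all 1, so H_0 ≅ Z.
  H_1: rank ker ∂_1 − rank ∂_2 = (6 − 4) − 0 = 2, and there is no ∂_2, so H_1 ≅ Z^2.

As a check, the Euler characteristic is 5 − 6 = -1, which agrees with 1 − 2 = -1.

H_0 = Z,  H_1 = Z^2.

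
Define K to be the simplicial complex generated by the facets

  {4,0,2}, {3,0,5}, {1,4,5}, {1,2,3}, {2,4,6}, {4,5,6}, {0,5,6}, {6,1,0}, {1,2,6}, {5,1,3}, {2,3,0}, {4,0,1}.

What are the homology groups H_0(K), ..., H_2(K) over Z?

Take the total order 0 < 1 < 2 < 3 < 4 < 5 < 6 on the vertex set. Then K (dimension 2) consists of the simplices:

  0-simplices (7): [0], [1], [2], [3], [4], [5], [6]
  1-simplices (18): [0,1], [0,2], [0,3], [0,4], [0,5], [0,6], [1,2], [1,3], [1,4], [1,5], [1,6], [2,3], [2,4], [2,6], [3,5], [4,5], [4,6], [5,6]
  2-simplices (12): [0,1,4], [0,1,6], [0,2,3], [0,2,4], [0,3,5], [0,5,6], [1,2,3], [1,2,6], [1,3,5], [1,4,5], [2,4,6], [4,5,6]

giving chain groups C_0 ≅ Z^7, C_1 ≅ Z^18, C_2 ≅ Z^12.

∂_1: C_1 → C_0 sends each edge [p,q] (with p < q) to q − p.
The 7×18 boundary matrix has rank 6 and Smith normal form diag(1,1,1,1,1,1).

∂_2: C_2 → C_1 sends each 2-simplex [p,q,r] to [q,r] − [p,r] + [p,q]. For instance
  ∂[0,5,6] = [5,6] − [0,6] + [0,5],
  ∂[1,2,6] = [2,6] − [1,6] + [1,2].
The 18×12 boundary matrix has rank 12 and Smith normal form diag(1,1,1,1,1,1,1,1,1,1,1,2).

Now H_k = ker ∂_k / im ∂_{k+1}, so:

  H_0: rank C_0 − rank ∂_1 = 7 − 6 = 1, and the invariant factors of ∂_1 are all 1, so H_0 = Z.
  H_1: rank ker ∂_1 − rank ∂_2 = (18 − 6) − 12 = 0, and ∂_2 has invariant factor 2 > 1, so H_1 = Z/2Z.
  H_2: rank ker ∂_2 − rank ∂_3 = (12 − 12) − 0 = 0, and there is no ∂_3, so H_2 = 0.

H_0 ≅ Z,  H_1 ≅ Z/2Z,  H_2 = 0.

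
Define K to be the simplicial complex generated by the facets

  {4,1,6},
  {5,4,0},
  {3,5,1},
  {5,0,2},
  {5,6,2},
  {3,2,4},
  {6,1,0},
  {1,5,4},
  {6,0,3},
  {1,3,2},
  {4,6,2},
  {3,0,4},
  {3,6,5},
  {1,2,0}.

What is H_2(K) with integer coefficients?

H_2 = Z.

Fix the vertex order 0 < 1 < 2 < 3 < 4 < 5 < 6 and write every simplex with vertices in increasing order. Then dim K = 2 and the simplices of K are:

  0-simplices (7): [0], [1], [2], [3], [4], [5], [6]
  1-simplices (21): [0,1], [0,2], [0,3], [0,4], [0,5], [0,6], [1,2], [1,3], [1,4], [1,5], [1,6], [2,3], [2,4], [2,5], [2,6], [3,4], [3,5], [3,6], [4,5], [4,6], [5,6]
  2-simplices (14): [0,1,2], [0,1,6], [0,2,5], [0,3,4], [0,3,6], [0,4,5], [1,2,3], [1,3,5], [1,4,5], [1,4,6], [2,3,4], [2,4,6], [2,5,6], [3,5,6]

Hence C_0 ≅ Z^7, C_1 ≅ Z^21, C_2 ≅ Z^14.

∂_1: C_1 → C_0 maps an edge to its endpoints' difference, ∂[p,q] = q − p. For instance
  ∂[2,3] = [3] − [2].
As a 7×21 matrix over Z this has rank 6, with invariant factors (1,1,1,1,1,1).

∂_2: C_2 → C_1 acts by ∂[p,q,r] = [q,r] − [p,r] + [p,q]. For instance
  ∂[1,4,6] = [4,6] − [1,6] + [1,4],
  ∂[3,5,6] = [5,6] − [3,6] + [3,5].
The resulting 21×14 matrix has rank 13, and its Smith normal form has invariant factors (1,1,1,1,1,1,1,1,1,1,1,1,1).

Reading off H_k = ker ∂_k / im ∂_{k+1}:

  H_2: rank ker ∂_2 − rank ∂_3 = (14 − 13) − 0 = 1, and there is no ∂_3, so H_2 = Z.

(K is a triangulation of the torus T^2.)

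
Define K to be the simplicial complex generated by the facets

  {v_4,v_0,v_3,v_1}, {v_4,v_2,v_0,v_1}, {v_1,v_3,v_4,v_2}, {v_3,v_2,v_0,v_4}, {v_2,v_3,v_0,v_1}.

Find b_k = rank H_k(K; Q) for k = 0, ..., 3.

b_0 = 1, b_1 = 0, b_2 = 0, b_3 = 1.

Take the total order v_0 < v_1 < v_2 < v_3 < v_4 on the vertex set. Then K (dimension 3) consists of the simplices:

  0-simplices (5): [v_0], [v_1], [v_2], [v_3], [v_4]
  1-simplices (10): [v_0,v_1], [v_0,v_2], [v_0,v_3], [v_0,v_4], [v_1,v_2], [v_1,v_3], [v_1,v_4], [v_2,v_3], [v_2,v_4], [v_3,v_4]
  2-simplices (10): [v_0,v_1,v_2], [v_0,v_1,v_3], [v_0,v_1,v_4], [v_0,v_2,v_3], [v_0,v_2,v_4], [v_0,v_3,v_4], [v_1,v_2,v_3], [v_1,v_2,v_4], [v_1,v_3,v_4], [v_2,v_3,v_4]
  3-simplices (5): [v_0,v_1,v_2,v_3], [v_0,v_1,v_2,v_4], [v_0,v_1,v_3,v_4], [v_0,v_2,v_3,v_4], [v_1,v_2,v_3,v_4]

Hence C_0 ≅ Z^5, C_1 ≅ Z^10, C_2 ≅ Z^10, C_3 ≅ Z^5.

The boundary map ∂_1: C_1 → C_0 maps an edge to its endpoints' difference, ∂[p,q] = q − p. For instance
  ∂[v_0,v_1] = [v_1] − [v_0].
The 5×10 boundary matrix has rank 4 and Smith normal form diag(1,1,1,1).

The boundary map ∂_2: C_2 → C_1 maps a triangle to the signed sum of its edges. For instance
  ∂[v_0,v_2,v_3] = [v_2,v_3] − [v_0,v_3] + [v_0,v_2],
  ∂[v_2,v_3,v_4] = [v_3,v_4] − [v_2,v_4] + [v_2,v_3].
The resulting 10×10 matrix has rank 6, and its Smith normal form has invariant factors (1,1,1,1,1,1).

Boundary ∂_3: C_3 → C_2 sends each 3-simplex σ to the alternating sum Σ_i (−1)^i (σ with its i-th vertex removed). For instance
  ∂[v_0,v_1,v_2,v_4] = [v_1,v_2,v_4] − [v_0,v_2,v_4] + [v_0,v_1,v_4] − [v_0,v_1,v_2],
  ∂[v_1,v_2,v_3,v_4] = [v_2,v_3,v_4] − [v_1,v_3,v_4] + [v_1,v_2,v_4] − [v_1,v_2,v_3].
The resulting 10×5 matrix has rank 4, and its Smith normal form has invariant factors (1,1,1,1).

Now H_k = ker ∂_k / im ∂_{k+1}, so:

  H_0: rank C_0 − rank ∂_1 = 5 − 4 = 1, and the invariant factors of ∂_1 are all 1, so H_0 ≅ Z.
  H_1: rank ker ∂_1 − rank ∂_2 = (10 − 4) − 6 = 0, and the invariant factors of ∂_2 are all 1, so H_1 ≅ 0.
  H_2: rank ker ∂_2 − rank ∂_3 = (10 − 6) − 4 = 0, and the invariant factors of ∂_3 are all 1, so H_2 ≅ 0.
  H_3: rank ker ∂_3 − rank ∂_4 = (5 − 4) − 0 = 1, and there is no ∂_4, so H_3 ≅ Z.

(K is a triangulation of the 3-sphere S^3.)

Hence the Betti numbers are b_0 = 1, b_1 = 0, b_2 = 0, b_3 = 1.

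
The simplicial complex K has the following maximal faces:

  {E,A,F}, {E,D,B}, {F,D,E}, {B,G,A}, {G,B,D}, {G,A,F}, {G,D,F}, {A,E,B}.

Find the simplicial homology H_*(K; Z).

Take the total order A < B < D < E < F < G on the vertex set. Then K (dimension 2) consists of the simplices:

  0-simplices (6): A, B, D, E, F, G
  1-simplices (12): AB, AE, AF, AG, BD, BE, BG, DE, DF, DG, EF, FG
  2-simplices (8): ABE, ABG, AEF, AFG, BDE, BDG, DEF, DFG

giving chain groups C_0 ≅ Z^6, C_1 ≅ Z^12, C_2 ≅ Z^8.

The boundary map ∂_1: C_1 → C_0 maps an edge to its endpoints' difference, ∂[p,q] = q − p.
The resulting 6×12 matrix has rank 5, and its Smith normal form has invariant factors (1,1,1,1,1).

Boundary ∂_2: C_2 → C_1 maps a triangle to the signed sum of its edges. For instance
  ∂DEF = EF − DF + DE,
  ∂ABE = BE − AE + AB.
The 12×8 boundary matrix has rank 7 and Smith normal form diag(1,1,1,1,1,1,1).

From H_k ≅ ker(∂_k) / im(∂_{k+1}) we obtain:

  H_0: rank C_0 − rank ∂_1 = 6 − 5 = 1, and the invariant factors of ∂_1 are all 1, so H_0 ≅ Z.
  H_1: rank ker ∂_1 − rank ∂_2 = (12 − 5) − 7 = 0, and the invariant factors of ∂_2 are all 1, so H_1 ≅ 0.
  H_2: rank ker ∂_2 − rank ∂_3 = (8 − 7) − 0 = 1, and there is no ∂_3, so H_2 ≅ Z.

As a check, the Euler characteristic is 6 − 12 + 8 = 2, which agrees with 1 − 0 + 1 = 2.

H_0 ≅ Z,  H_1 = 0,  H_2 ≅ Z.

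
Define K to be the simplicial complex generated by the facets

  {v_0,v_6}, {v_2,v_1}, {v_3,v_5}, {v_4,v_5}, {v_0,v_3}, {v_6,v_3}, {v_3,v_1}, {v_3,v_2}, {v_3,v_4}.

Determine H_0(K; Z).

H_0 = Z.

Order the vertices as v_0 < v_1 < v_2 < v_3 < v_4 < v_5 < v_6. Listing each simplex with vertices in this order, K has dimension 1 with simplices:

  0-simplices (7): [v_0], [v_1], [v_2], [v_3], [v_4], [v_5], [v_6]
  1-simplices (9): [v_0,v_3], [v_0,v_6], [v_1,v_2], [v_1,v_3], [v_2,v_3], [v_3,v_4], [v_3,v_5], [v_3,v_6], [v_4,v_5]

giving chain groups C_0 ≅ Z^7, C_1 ≅ Z^9.

Boundary ∂_1: C_1 → C_0 maps an edge to its endpoints' difference, ∂[p,q] = q − p.
The resulting 7×9 matrix has rank 6, and its Smith normal form has invariant factors (1,1,1,1,1,1).

Reading off H_k = ker ∂_k / im ∂_{k+1}:

  H_0: rank C_0 − rank ∂_1 = 7 − 6 = 1, and the invariant factors of ∂_1 are all 1, so H_0 = Z.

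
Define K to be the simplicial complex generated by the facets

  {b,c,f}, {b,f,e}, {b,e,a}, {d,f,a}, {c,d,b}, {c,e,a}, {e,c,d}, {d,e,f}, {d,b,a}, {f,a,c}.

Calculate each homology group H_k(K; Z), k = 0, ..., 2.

H_0 = Z,  H_1 = Z/2,  H_2 = 0.

Take the total order a < b < c < d < e < f on the vertex set. Then K (dimension 2) consists of the simplices:

  0-simplices (6): a, b, c, d, e, f
  1-simplices (15): ab, ac, ad, ae, af, bc, bd, be, bf, cd, ce, cf, de, df, ef
  2-simplices (10): abd, abe, ace, acf, adf, bcd, bcf, bef, cde, def

so the chain groups are C_0 ≅ Z^6, C_1 ≅ Z^15, C_2 ≅ Z^10.

∂_1: C_1 → C_0 sends each edge [p,q] (with p < q) to q − p. For instance
  ∂de = e − d.
As a 6×15 matrix over Z this has rank 5, with invariant factors (1,1,1,1,1).

Boundary ∂_2: C_2 → C_1 acts by ∂[p,q,r] = [q,r] − [p,r] + [p,q]. For instance
  ∂adf = df − af + ad,
  ∂bcd = cd − bd + bc.
This gives a 15×10 integer matrix of rank 10; reducing to Smith normal form yields diagonal entries (1,1,1,1,1,1,1,1,1,2).

From H_k ≅ ker(∂_k) / im(∂_{k+1}) we obtain:

  H_0: rank C_0 − rank ∂_1 = 6 − 5 = 1, and the invariant factors of ∂_1 are all 1, so H_0 = Z.
  H_1: rank ker ∂_1 − rank ∂_2 = (15 − 5) − 10 = 0, and ∂_2 has invariant factor 2 > 1, so H_1 = Z/2.
  H_2: rank ker ∂_2 − rank ∂_3 = (10 − 10) − 0 = 0, and there is no ∂_3, so H_2 = 0.

As a check, the Euler characteristic is 6 − 15 + 10 = 1, which agrees with 1 − 0 + 0 = 1.
(K is a triangulation of the real projective plane RP^2.)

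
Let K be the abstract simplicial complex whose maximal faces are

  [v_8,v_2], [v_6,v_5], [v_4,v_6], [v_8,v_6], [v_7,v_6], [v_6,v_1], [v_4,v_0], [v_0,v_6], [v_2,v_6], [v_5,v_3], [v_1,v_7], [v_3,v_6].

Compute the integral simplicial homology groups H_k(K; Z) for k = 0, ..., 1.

H_0 = Z,  H_1 = Z^4.

Order the vertices as v_0 < v_1 < v_2 < v_3 < v_4 < v_5 < v_6 < v_7 < v_8. Listing each simplex with vertices in this order, K has dimension 1 with simplices:

  0-simplices (9): [v_0], [v_1], [v_2], [v_3], [v_4], [v_5], [v_6], [v_7], [v_8]
  1-simplices (12): [v_0,v_4], [v_0,v_6], [v_1,v_6], [v_1,v_7], [v_2,v_6], [v_2,v_8], [v_3,v_5], [v_3,v_6], [v_4,v_6], [v_5,v_6], [v_6,v_7], [v_6,v_8]

giving chain groups C_0 ≅ Z^9, C_1 ≅ Z^12.

The boundary map ∂_1: C_1 → C_0 maps an edge to its endpoints' difference, ∂[p,q] = q − p. For instance
  ∂[v_0,v_4] = [v_4] − [v_0].
The resulting 9×12 matrix has rank 8, and its Smith normal form has invariant factors (1,1,1,1,1,1,1,1).

Reading off H_k = ker ∂_k / im ∂_{k+1}:

  H_0: rank C_0 − rank ∂_1 = 9 − 8 = 1, and the invariant factors of ∂_1 are all 1, so H_0 ≅ Z.
  H_1: rank ker ∂_1 − rank ∂_2 = (12 − 8) − 0 = 4, and there is no ∂_2, so H_1 ≅ Z^4.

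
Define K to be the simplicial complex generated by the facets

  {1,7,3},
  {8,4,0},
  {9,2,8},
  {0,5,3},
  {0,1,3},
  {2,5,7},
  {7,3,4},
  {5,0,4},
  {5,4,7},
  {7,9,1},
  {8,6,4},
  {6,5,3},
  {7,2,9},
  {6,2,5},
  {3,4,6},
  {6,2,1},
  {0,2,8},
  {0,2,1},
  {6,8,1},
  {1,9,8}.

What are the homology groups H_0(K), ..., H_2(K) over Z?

We work with the vertex ordering 0 < 1 < 2 < 3 < 4 < 5 < 6 < 7 < 8 < 9. The simplices of K, each written with vertices in increasing order, are:

  0-simplices (10): [0], [1], [2], [3], [4], [5], [6], [7], [8], [9]
  1-simplices (30): (30 of them)
  2-simplices (20): (20 of them)

giving chain groups C_0 ≅ Z^10, C_1 ≅ Z^30, C_2 ≅ Z^20.

The boundary map ∂_1: C_1 → C_0 sends each edge [p,q] (with p < q) to q − p. For instance
  ∂[0,8] = [8] − [0].
The 10×30 boundary matrix has rank 9 and Smith normal form diag(1,1,1,1,1,1,1,1,1).

Boundary ∂_2: C_2 → C_1 maps a triangle to the signed sum of its edges. For instance
  ∂[2,5,6] = [5,6] − [2,6] + [2,5],
  ∂[2,8,9] = [8,9] − [2,9] + [2,8].
The 30×20 boundary matrix has rank 20 and Smith normal form diag(1,1,1,1,1,1,1,1,1,1,1,1,1,1,1,1,1,1,1,2).

Reading off H_k = ker ∂_k / im ∂_{k+1}:

  H_0: rank C_0 − rank ∂_1 = 10 − 9 = 1, and the invariant factors of ∂_1 are all 1, so H_0 ≅ Z.
  H_1: rank ker ∂_1 − rank ∂_2 = (30 − 9) − 20 = 1, and ∂_2 has invariant factor 2 > 1, so H_1 ≅ Z ⊕ Z/2Z.
  H_2: rank ker ∂_2 − rank ∂_3 = (20 − 20) − 0 = 0, and there is no ∂_3, so H_2 ≅ 0.

H_0 ≅ Z,  H_1 ≅ Z ⊕ Z/2Z,  H_2 = 0.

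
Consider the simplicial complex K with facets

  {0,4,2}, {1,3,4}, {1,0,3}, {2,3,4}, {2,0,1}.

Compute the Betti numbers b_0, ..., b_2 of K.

b_0 = 1, b_1 = 1, b_2 = 0.

Fix the vertex order 0 < 1 < 2 < 3 < 4 and write every simplex with vertices in increasing order. Then dim K = 2 and the simplices of K are:

  0-simplices (5): [0], [1], [2], [3], [4]
  1-simplices (10): [0,1], [0,2], [0,3], [0,4], [1,2], [1,3], [1,4], [2,3], [2,4], [3,4]
  2-simplices (5): [0,1,2], [0,1,3], [0,2,4], [1,3,4], [2,3,4]

so the chain groups are C_0 ≅ Z^5, C_1 ≅ Z^10, C_2 ≅ Z^5.

∂_1: C_1 → C_0 maps an edge to its endpoints' difference, ∂[p,q] = q − p. For instance
  ∂[0,3] = [3] − [0].
The resulting 5×10 matrix has rank 4, and its Smith normal form has invariant factors (1,1,1,1).

∂_2: C_2 → C_1 maps a triangle to the signed sum of its edges. For instance
  ∂[0,1,2] = [1,2] − [0,2] + [0,1],
  ∂[1,3,4] = [3,4] − [1,4] + [1,3].
This gives a 10×5 integer matrix of rank 5; reducing to Smith normal form yields diagonal entries (1,1,1,1,1).

Now H_k = ker ∂_k / im ∂_{k+1}, so:

  H_0: rank C_0 − rank ∂_1 = 5 − 4 = 1, and the invariant factors of ∂_1 are all 1, so H_0 ≅ Z.
  H_1: rank ker ∂_1 − rank ∂_2 = (10 − 4) − 5 = 1, and the invariant factors of ∂_2 are all 1, so H_1 ≅ Z.
  H_2: rank ker ∂_2 − rank ∂_3 = (5 − 5) − 0 = 0, and there is no ∂_3, so H_2 ≅ 0.

(K is a triangulation of the Möbius band.)

Hence the Betti numbers are b_0 = 1, b_1 = 1, b_2 = 0.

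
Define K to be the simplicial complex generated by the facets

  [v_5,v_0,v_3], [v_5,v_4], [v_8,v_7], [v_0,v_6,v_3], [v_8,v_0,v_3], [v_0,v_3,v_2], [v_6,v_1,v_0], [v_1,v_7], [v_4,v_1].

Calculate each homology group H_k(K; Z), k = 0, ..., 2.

H_0 = Z,  H_1 = Z^2,  H_2 = 0.

K has 9 vertices, 15 edges, 5 triangles.
rank ∂_0 = 0, rank ∂_1 = 8 ⇒ b_0 = 9 − 0 − 8 = 1; all invariant factors of ∂_1 are 1 so no torsion. So H_0 = Z.
rank ∂_1 = 8, rank ∂_2 = 5 ⇒ b_1 = 15 − 8 − 5 = 2; all invariant factors of ∂_2 are 1 so no torsion. So H_1 = Z^2.
rank ∂_2 = 5, rank ∂_3 = 0 ⇒ b_2 = 5 − 5 − 0 = 0. So H_2 = 0.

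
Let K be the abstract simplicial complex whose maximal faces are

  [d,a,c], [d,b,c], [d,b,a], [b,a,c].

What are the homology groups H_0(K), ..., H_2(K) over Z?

H_0 = Z,  H_1 = 0,  H_2 = Z.

Take the total order a < b < c < d on the vertex set. Then K (dimension 2) consists of the simplices:

  0-simplices (4): a, b, c, d
  1-simplices (6): ab, ac, ad, bc, bd, cd
  2-simplices (4): abc, abd, acd, bcd

so the chain groups are C_0 ≅ Z^4, C_1 ≅ Z^6, C_2 ≅ Z^4.

∂_1: C_1 → C_0 maps an edge to its endpoints' difference, ∂[p,q] = q − p.
The 4×6 boundary matrix has rank 3 and Smith normal form diag(1,1,1).

Boundary ∂_2: C_2 → C_1 sends each 2-simplex [p,q,r] to [q,r] − [p,r] + [p,q]. For instance
  ∂acd = cd − ad + ac,
  ∂bcd = cd − bd + bc.
The 6×4 boundary matrix has rank 3 and Smith normal form diag(1,1,1).

Reading off H_k = ker ∂_k / im ∂_{k+1}:

  H_0: rank C_0 − rank ∂_1 = 4 − 3 = 1, and the invariant factors of ∂_1 are all 1, so H_0 = Z.
  H_1: rank ker ∂_1 − rank ∂_2 = (6 − 3) − 3 = 0, and the invariant factors of ∂_2 are all 1, so H_1 = 0.
  H_2: rank ker ∂_2 − rank ∂_3 = (4 − 3) − 0 = 1, and there is no ∂_3, so H_2 = Z.

As a check, the Euler characteristic is 4 − 6 + 4 = 2, which agrees with 1 − 0 + 1 = 2.
(K is a triangulation of the 2-sphere S^2.)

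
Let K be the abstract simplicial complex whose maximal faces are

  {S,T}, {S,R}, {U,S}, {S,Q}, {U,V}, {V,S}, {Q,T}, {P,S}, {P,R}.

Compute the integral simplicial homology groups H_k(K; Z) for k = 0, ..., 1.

H_0 = Z,  H_1 = Z^3.

Take the total order P < Q < R < S < T < U < V on the vertex set. Then K (dimension 1) consists of the simplices:

  0-simplices (7): P, Q, R, S, T, U, V
  1-simplices (9): PR, PS, QS, QT, RS, ST, SU, SV, UV

Hence C_0 ≅ Z^7, C_1 ≅ Z^9.

Boundary ∂_1: C_1 → C_0 maps an edge to its endpoints' difference, ∂[p,q] = q − p. For instance
  ∂PR = R − P.
This gives a 7×9 integer matrix of rank 6; reducing to Smith normal form yields diagonal entries (1,1,1,1,1,1).

Reading off H_k = ker ∂_k / im ∂_{k+1}:

  H_0: rank C_0 − rank ∂_1 = 7 − 6 = 1, and the invariant factors of ∂_1 are all 1, so H_0 = Z.
  H_1: rank ker ∂_1 − rank ∂_2 = (9 − 6) − 0 = 3, and there is no ∂_2, so H_1 = Z^3.

As a check, the Euler characteristic is 7 − 9 = -2, which agrees with 1 − 3 = -2.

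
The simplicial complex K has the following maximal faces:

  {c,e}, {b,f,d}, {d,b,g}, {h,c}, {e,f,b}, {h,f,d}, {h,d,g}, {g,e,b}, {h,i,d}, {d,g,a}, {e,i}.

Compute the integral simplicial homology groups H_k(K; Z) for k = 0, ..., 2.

Take the total order a < b < c < d < e < f < g < h < i on the vertex set. Then K (dimension 2) consists of the simplices:

  0-simplices (9): a, b, c, d, e, f, g, h, i
  1-simplices (18): ad, ag, bd, be, bf, bg, ce, ch, df, dg, dh, di, ef, eg, ei, fh, gh, hi
  2-simplices (8): adg, bdf, bdg, bef, beg, dfh, dgh, dhi

Hence C_0 ≅ Z^9, C_1 ≅ Z^18, C_2 ≅ Z^8.

Boundary ∂_1: C_1 → C_0 maps an edge to its endpoints' difference, ∂[p,q] = q − p. For instance
  ∂fh = h − f.
The resulting 9×18 matrix has rank 8, and its Smith normal form has invariant factors (1,1,1,1,1,1,1,1).

∂_2: C_2 → C_1 sends each 2-simplex [p,q,r] to [q,r] − [p,r] + [p,q]. For instance
  ∂dfh = fh − dh + df,
  ∂bdg = dg − bg + bd.
This gives a 18×8 integer matrix of rank 8; reducing to Smith normal form yields diagonal entries (1,1,1,1,1,1,1,1).

From H_k ≅ ker(∂_k) / im(∂_{k+1}) we obtain:

  H_0: rank C_0 − rank ∂_1 = 9 − 8 = 1, and the invariant factors of ∂_1 are all 1, so H_0 ≅ Z.
  H_1: rank ker ∂_1 − rank ∂_2 = (18 − 8) − 8 = 2, and the invariant factors of ∂_2 are all 1, so H_1 ≅ Z^2.
  H_2: rank ker ∂_2 − rank ∂_3 = (8 − 8) − 0 = 0, and there is no ∂_3, so H_2 ≅ 0.

H_0 = Z,  H_1 = Z^2,  H_2 = 0.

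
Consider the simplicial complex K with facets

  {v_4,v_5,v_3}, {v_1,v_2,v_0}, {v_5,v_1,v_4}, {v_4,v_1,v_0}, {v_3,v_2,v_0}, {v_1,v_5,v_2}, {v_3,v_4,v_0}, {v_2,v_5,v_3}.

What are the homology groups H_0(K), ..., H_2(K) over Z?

Take the total order v_0 < v_1 < v_2 < v_3 < v_4 < v_5 on the vertex set. Then K (dimension 2) consists of the simplices:

  0-simplices (6): [v_0], [v_1], [v_2], [v_3], [v_4], [v_5]
  1-simplices (12): [v_0,v_1], [v_0,v_2], [v_0,v_3], [v_0,v_4], [v_1,v_2], [v_1,v_4], [v_1,v_5], [v_2,v_3], [v_2,v_5], [v_3,v_4], [v_3,v_5], [v_4,v_5]
  2-simplices (8): [v_0,v_1,v_2], [v_0,v_1,v_4], [v_0,v_2,v_3], [v_0,v_3,v_4], [v_1,v_2,v_5], [v_1,v_4,v_5], [v_2,v_3,v_5], [v_3,v_4,v_5]

so the chain groups are C_0 ≅ Z^6, C_1 ≅ Z^12, C_2 ≅ Z^8.

The boundary map ∂_1: C_1 → C_0 is given by ∂[p,q] = [q] − [p]. For instance
  ∂[v_0,v_1] = [v_1] − [v_0].
The resulting 6×12 matrix has rank 5, and its Smith normal form has invariant factors (1,1,1,1,1).

Boundary ∂_2: C_2 → C_1 maps a triangle to the signed sum of its edges. For instance
  ∂[v_2,v_3,v_5] = [v_3,v_5] − [v_2,v_5] + [v_2,v_3],
  ∂[v_1,v_4,v_5] = [v_4,v_5] − [v_1,v_5] + [v_1,v_4].
As a 12×8 matrix over Z this has rank 7, with invariant factors (1,1,1,1,1,1,1).

From H_k ≅ ker(∂_k) / im(∂_{k+1}) we obtain:

  H_0: rank C_0 − rank ∂_1 = 6 − 5 = 1, and the invariant factors of ∂_1 are all 1, so H_0 = Z.
  H_1: rank ker ∂_1 − rank ∂_2 = (12 − 5) − 7 = 0, and the invariant factors of ∂_2 are all 1, so H_1 = 0.
  H_2: rank ker ∂_2 − rank ∂_3 = (8 − 7) − 0 = 1, and there is no ∂_3, so H_2 = Z.

As a check, the Euler characteristic is 6 − 12 + 8 = 2, which agrees with 1 − 0 + 1 = 2.

H_0 = Z,  H_1 = 0,  H_2 = Z.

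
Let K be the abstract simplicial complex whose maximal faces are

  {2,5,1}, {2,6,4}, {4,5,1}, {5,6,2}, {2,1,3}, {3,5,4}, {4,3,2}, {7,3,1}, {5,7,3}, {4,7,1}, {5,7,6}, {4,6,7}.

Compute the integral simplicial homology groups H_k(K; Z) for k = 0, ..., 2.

Take the total order 1 < 2 < 3 < 4 < 5 < 6 < 7 on the vertex set. Then K (dimension 2) consists of the simplices:

  0-simplices (7): [1], [2], [3], [4], [5], [6], [7]
  1-simplices (18): [1,2], [1,3], [1,4], [1,5], [1,7], [2,3], [2,4], [2,5], [2,6], [3,4], [3,5], [3,7], [4,5], [4,6], [4,7], [5,6], [5,7], [6,7]
  2-simplices (12): [1,2,3], [1,2,5], [1,3,7], [1,4,5], [1,4,7], [2,3,4], [2,4,6], [2,5,6], [3,4,5], [3,5,7], [4,6,7], [5,6,7]

so the chain groups are C_0 ≅ Z^7, C_1 ≅ Z^18, C_2 ≅ Z^12.

∂_1: C_1 → C_0 is given by ∂[p,q] = [q] − [p]. For instance
  ∂[1,7] = [7] − [1].
This gives a 7×18 integer matrix of rank 6; reducing to Smith normal form yields diagonal entries (1,1,1,1,1,1).

Boundary ∂_2: C_2 → C_1 maps a triangle to the signed sum of its edges. For instance
  ∂[4,6,7] = [6,7] − [4,7] + [4,6],
  ∂[1,4,7] = [4,7] − [1,7] + [1,4].
As a 18×12 matrix over Z this has rank 12, with invariant factors (1,1,1,1,1,1,1,1,1,1,1,2).

Now H_k = ker ∂_k / im ∂_{k+1}, so:

  H_0: rank C_0 − rank ∂_1 = 7 − 6 = 1, and the invariant factors of ∂_1 are all 1, so H_0 ≅ Z.
  H_1: rank ker ∂_1 − rank ∂_2 = (18 − 6) − 12 = 0, and ∂_2 has invariant factor 2 > 1, so H_1 ≅ Z/2Z.
  H_2: rank ker ∂_2 − rank ∂_3 = (12 − 12) − 0 = 0, and there is no ∂_3, so H_2 ≅ 0.

As a check, the Euler characteristic is 7 − 18 + 12 = 1, which agrees with 1 − 0 + 0 = 1.

H_0 = Z,  H_1 = Z/2Z,  H_2 = 0.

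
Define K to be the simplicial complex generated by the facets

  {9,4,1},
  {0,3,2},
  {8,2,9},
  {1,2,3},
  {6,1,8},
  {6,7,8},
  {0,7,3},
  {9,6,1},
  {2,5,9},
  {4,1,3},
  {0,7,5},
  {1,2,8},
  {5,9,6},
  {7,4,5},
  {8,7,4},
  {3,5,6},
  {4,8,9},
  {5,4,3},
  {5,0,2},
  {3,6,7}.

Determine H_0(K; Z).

Fix the vertex order 0 < 1 < 2 < 3 < 4 < 5 < 6 < 7 < 8 < 9 and write every simplex with vertices in increasing order. Then dim K = 2 and the simplices of K are:

  0-simplices (10): [0], [1], [2], [3], [4], [5], [6], [7], [8], [9]
  1-simplices (30): (30 of them)
  2-simplices (20): (20 of them)

so the chain groups are C_0 ≅ Z^10, C_1 ≅ Z^30, C_2 ≅ Z^20.

The boundary map ∂_1: C_1 → C_0 maps an edge to its endpoints' difference, ∂[p,q] = q − p. For instance
  ∂[5,9] = [9] − [5].
The resulting 10×30 matrix has rank 9, and its Smith normal form has invariant factors (1,1,1,1,1,1,1,1,1).

Boundary ∂_2: C_2 → C_1 maps a triangle to the signed sum of its edges. For instance
  ∂[0,3,7] = [3,7] − [0,7] + [0,3],
  ∂[4,5,7] = [5,7] − [4,7] + [4,5].
This gives a 30×20 integer matrix of rank 20; reducing to Smith normal form yields diagonal entries (1,1,1,1,1,1,1,1,1,1,1,1,1,1,1,1,1,1,1,2).

Now H_k = ker ∂_k / im ∂_{k+1}, so:

  H_0: rank C_0 − rank ∂_1 = 10 − 9 = 1, and the invariant factors of ∂_1 are all 1, so H_0 ≅ Z.

(K is a triangulation of the Klein bottle.)

H_0 = Z.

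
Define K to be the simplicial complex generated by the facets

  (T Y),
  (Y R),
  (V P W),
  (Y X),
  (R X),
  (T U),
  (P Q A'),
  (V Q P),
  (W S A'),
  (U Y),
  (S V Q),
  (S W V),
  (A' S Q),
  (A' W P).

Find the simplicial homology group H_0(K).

H_0 ≅ Z^2.

Order the vertices as P < Q < R < S < T < U < V < W < X < Y < A'. Listing each simplex with vertices in this order, K has dimension 2 with simplices:

  0-simplices (11): [P], [Q], [R], [S], [T], [U], [V], [W], [X], [Y], [A']
  1-simplices (18): [P,Q], [P,V], [P,W], [P,A'], [Q,S], [Q,V], [Q,A'], [R,X], [R,Y], [S,V], [S,W], [S,A'], [T,U], [T,Y], [U,Y], [V,W], [W,A'], [X,Y]
  2-simplices (8): [P,Q,V], [P,Q,A'], [P,V,W], [P,W,A'], [Q,S,V], [Q,S,A'], [S,V,W], [S,W,A']

giving chain groups C_0 ≅ Z^11, C_1 ≅ Z^18, C_2 ≅ Z^8.

∂_1: C_1 → C_0 maps an edge to its endpoints' difference, ∂[p,q] = q − p. For instance
  ∂[S,W] = [W] − [S].
The resulting 11×18 matrix has rank 9, and its Smith normal form has invariant factors (1,1,1,1,1,1,1,1,1).

∂_2: C_2 → C_1 sends each 2-simplex [p,q,r] to [q,r] − [p,r] + [p,q]. For instance
  ∂[P,Q,V] = [Q,V] − [P,V] + [P,Q],
  ∂[P,W,A'] = [W,A'] − [P,A'] + [P,W].
The resulting 18×8 matrix has rank 7, and its Smith normal form has invariant factors (1,1,1,1,1,1,1).

From H_k ≅ ker(∂_k) / im(∂_{k+1}) we obtain:

  H_0: rank C_0 − rank ∂_1 = 11 − 9 = 2, and the invariant factors of ∂_1 are all 1, so H_0 ≅ Z^2.

(K is a triangulation of the disjoint union of the 2-sphere S^2 and a wedge of 2 circles.)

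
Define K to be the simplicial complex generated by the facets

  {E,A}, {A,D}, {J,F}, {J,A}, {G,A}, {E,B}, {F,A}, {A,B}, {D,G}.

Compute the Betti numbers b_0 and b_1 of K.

K has 7 vertices, 9 edges.
rank ∂_0 = 0, rank ∂_1 = 6 ⇒ b_0 = 7 − 0 − 6 = 1; all invariant factors of ∂_1 are 1 so no torsion. So H_0 ≅ Z.
rank ∂_1 = 6, rank ∂_2 = 0 ⇒ b_1 = 9 − 6 − 0 = 3. So H_1 ≅ Z^3.

b_0 = 1, b_1 = 3.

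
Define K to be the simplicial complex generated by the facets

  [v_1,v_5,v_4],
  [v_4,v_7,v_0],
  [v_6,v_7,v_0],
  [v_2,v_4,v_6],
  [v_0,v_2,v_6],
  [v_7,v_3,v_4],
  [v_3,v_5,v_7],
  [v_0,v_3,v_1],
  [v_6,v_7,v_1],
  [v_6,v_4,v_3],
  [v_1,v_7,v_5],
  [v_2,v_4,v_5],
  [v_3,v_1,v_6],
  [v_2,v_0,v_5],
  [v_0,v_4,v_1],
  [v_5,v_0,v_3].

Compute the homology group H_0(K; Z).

Take the total order v_0 < v_1 < v_2 < v_3 < v_4 < v_5 < v_6 < v_7 on the vertex set. Then K (dimension 2) consists of the simplices:

  0-simplices (8): [v_0], [v_1], [v_2], [v_3], [v_4], [v_5], [v_6], [v_7]
  1-simplices (24): (24 of them)
  2-simplices (16): (16 of them)

so the chain groups are C_0 ≅ Z^8, C_1 ≅ Z^24, C_2 ≅ Z^16.

The boundary map ∂_1: C_1 → C_0 sends each edge [p,q] (with p < q) to q − p.
The resulting 8×24 matrix has rank 7, and its Smith normal form has invariant factors (1,1,1,1,1,1,1).

∂_2: C_2 → C_1 sends each 2-simplex [p,q,r] to [q,r] − [p,r] + [p,q]. For instance
  ∂[v_1,v_3,v_6] = [v_3,v_6] − [v_1,v_6] + [v_1,v_3],
  ∂[v_2,v_4,v_6] = [v_4,v_6] − [v_2,v_6] + [v_2,v_4].
The resulting 24×16 matrix has rank 15, and its Smith normal form has invariant factors (1,1,1,1,1,1,1,1,1,1,1,1,1,1,1).

Now H_k = ker ∂_k / im ∂_{k+1}, so:

  H_0: rank C_0 − rank ∂_1 = 8 − 7 = 1, and the invariant factors of ∂_1 are all 1, so H_0 ≅ Z.

H_0 ≅ Z.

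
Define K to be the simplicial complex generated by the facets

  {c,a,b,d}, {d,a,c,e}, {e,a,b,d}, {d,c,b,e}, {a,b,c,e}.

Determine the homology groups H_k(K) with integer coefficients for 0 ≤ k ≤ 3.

H_0 = Z,  H_1 = 0,  H_2 = 0,  H_3 = Z.

Order the vertices as a < b < c < d < e. Listing each simplex with vertices in this order, K has dimension 3 with simplices:

  0-simplices (5): a, b, c, d, e
  1-simplices (10): ab, ac, ad, ae, bc, bd, be, cd, ce, de
  2-simplices (10): abc, abd, abe, acd, ace, ade, bcd, bce, bde, cde
  3-simplices (5): abcd, abce, abde, acde, bcde

Hence C_0 ≅ Z^5, C_1 ≅ Z^10, C_2 ≅ Z^10, C_3 ≅ Z^5.

Boundary ∂_1: C_1 → C_0 sends each edge [p,q] (with p < q) to q − p.
The resulting 5×10 matrix has rank 4, and its Smith normal form has invariant factors (1,1,1,1).

The boundary map ∂_2: C_2 → C_1 sends each 2-simplex [p,q,r] to [q,r] − [p,r] + [p,q]. For instance
  ∂bde = de − be + bd,
  ∂bcd = cd − bd + bc.
As a 10×10 matrix over Z this has rank 6, with invariant factors (1,1,1,1,1,1).

∂_3: C_3 → C_2 sends each 3-simplex σ to the alternating sum Σ_i (−1)^i (σ with its i-th vertex removed). For instance
  ∂bcde = cde − bde + bce − bcd,
  ∂abce = bce − ace + abe − abc.
The 10×5 boundary matrix has rank 4 and Smith normal form diag(1,1,1,1).

Reading off H_k = ker ∂_k / im ∂_{k+1}:

  H_0: rank C_0 − rank ∂_1 = 5 − 4 = 1, and the invariant factors of ∂_1 are all 1, so H_0 = Z.
  H_1: rank ker ∂_1 − rank ∂_2 = (10 − 4) − 6 = 0, and the invariant factors of ∂_2 are all 1, so H_1 = 0.
  H_2: rank ker ∂_2 − rank ∂_3 = (10 − 6) − 4 = 0, and the invariant factors of ∂_3 are all 1, so H_2 = 0.
  H_3: rank ker ∂_3 − rank ∂_4 = (5 − 4) − 0 = 1, and there is no ∂_4, so H_3 = Z.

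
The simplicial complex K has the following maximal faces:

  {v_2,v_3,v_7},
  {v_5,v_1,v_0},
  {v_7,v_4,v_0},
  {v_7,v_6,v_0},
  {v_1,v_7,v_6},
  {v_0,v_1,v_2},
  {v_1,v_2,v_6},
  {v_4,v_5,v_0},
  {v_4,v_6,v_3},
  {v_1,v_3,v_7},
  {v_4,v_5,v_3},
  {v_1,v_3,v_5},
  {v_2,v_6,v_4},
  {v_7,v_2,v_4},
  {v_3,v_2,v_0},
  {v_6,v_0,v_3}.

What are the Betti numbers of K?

K has 8 vertices, 24 edges, 16 triangles.
rank ∂_0 = 0, rank ∂_1 = 7 ⇒ b_0 = 8 − 0 − 7 = 1; all invariant factors of ∂_1 are 1 so no torsion. So H_0 ≅ Z.
rank ∂_1 = 7, rank ∂_2 = 15 ⇒ b_1 = 24 − 7 − 15 = 2; all invariant factors of ∂_2 are 1 so no torsion. So H_1 ≅ Z^2.
rank ∂_2 = 15, rank ∂_3 = 0 ⇒ b_2 = 16 − 15 − 0 = 1. So H_2 ≅ Z.

b_0 = 1, b_1 = 2, b_2 = 1.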